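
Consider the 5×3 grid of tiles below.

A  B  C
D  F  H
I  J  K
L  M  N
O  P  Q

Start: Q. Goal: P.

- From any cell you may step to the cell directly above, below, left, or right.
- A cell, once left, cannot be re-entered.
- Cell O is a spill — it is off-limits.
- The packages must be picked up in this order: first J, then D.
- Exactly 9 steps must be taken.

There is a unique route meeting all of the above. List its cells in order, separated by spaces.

Q N K J F D I L M P

The waypoints must appear in the order J, D, with no cell reused.
Route from Q: 2× up (reaching K), left to J, up to F, left to D, 2× down (reaching L), right to M, down to P — 9 moves in all.
Check: order respected (J at step 3, D at step 5); 9 moves as required.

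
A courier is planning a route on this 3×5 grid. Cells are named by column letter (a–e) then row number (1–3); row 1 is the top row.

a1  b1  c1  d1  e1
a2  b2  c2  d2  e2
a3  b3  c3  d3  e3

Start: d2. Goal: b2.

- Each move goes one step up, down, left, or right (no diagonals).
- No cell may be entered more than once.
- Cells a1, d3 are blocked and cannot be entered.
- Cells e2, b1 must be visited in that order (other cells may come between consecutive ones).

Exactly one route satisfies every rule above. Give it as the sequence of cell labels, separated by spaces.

d2 e2 e1 d1 c1 b1 b2

The waypoints must appear in the order e2, b1, with no cell reused.
Route from d2: right 1 to e2, up 1 to e1, left 3 to b1, down 1 to b2 — 6 moves in all.
Check: order respected (e2 at step 1, b1 at step 5).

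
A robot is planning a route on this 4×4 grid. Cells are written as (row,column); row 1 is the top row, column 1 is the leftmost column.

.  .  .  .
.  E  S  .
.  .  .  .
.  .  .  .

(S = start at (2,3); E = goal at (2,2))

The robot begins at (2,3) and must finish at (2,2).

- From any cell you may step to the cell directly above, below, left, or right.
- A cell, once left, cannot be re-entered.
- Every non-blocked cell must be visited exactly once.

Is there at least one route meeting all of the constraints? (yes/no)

yes

One route that works: (2,3) → (1,3) → (1,4) → (2,4) → (3,4) → (4,4) → (4,3) → (3,3) → (3,2) → (4,2) → (4,1) → (3,1) → (2,1) → (1,1) → (1,2) → (2,2).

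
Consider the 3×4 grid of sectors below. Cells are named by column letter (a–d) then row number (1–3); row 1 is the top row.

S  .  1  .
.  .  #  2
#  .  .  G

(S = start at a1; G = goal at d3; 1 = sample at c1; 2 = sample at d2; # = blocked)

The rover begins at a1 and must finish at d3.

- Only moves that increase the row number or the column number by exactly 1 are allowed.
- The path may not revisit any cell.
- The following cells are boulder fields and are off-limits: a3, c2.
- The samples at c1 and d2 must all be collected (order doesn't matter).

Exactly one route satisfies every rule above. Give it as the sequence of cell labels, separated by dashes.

a1 - b1 - c1 - d1 - d2 - d3

Moves only go right or down, so the column and row indices never decrease.
Route from a1: 3× right (reaching d1), 2× down (reaching d3) — 5 moves in all.
Check: all required cells visited.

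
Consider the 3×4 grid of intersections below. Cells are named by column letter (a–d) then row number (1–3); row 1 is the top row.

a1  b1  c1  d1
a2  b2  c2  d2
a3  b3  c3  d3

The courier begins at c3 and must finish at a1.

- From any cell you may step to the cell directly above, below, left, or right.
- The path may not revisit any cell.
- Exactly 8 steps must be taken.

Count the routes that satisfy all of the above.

9

Need simple routes of exactly 8 moves from c3 to a1 (Manhattan distance 4, so 2 moves are spent on a detour and 2 undoing it).
Branch systematically from the start, pruning whenever the remaining move budget drops below the Manhattan distance to a1 or differs from it in parity. Grouping the completions by first move — via c2: 2; via b3: 2; via d3: 5 — and summing: 2 + 2 + 5 = 9.
That gives 9 routes.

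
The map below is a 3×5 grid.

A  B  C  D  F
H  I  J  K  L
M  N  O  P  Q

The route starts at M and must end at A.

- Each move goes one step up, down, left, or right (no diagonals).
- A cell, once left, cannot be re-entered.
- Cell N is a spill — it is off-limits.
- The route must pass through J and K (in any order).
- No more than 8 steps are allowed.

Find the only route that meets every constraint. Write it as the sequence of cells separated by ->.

The 8-move cap with required stops at J, K leaves no slack for detours.
Route from M: up to H, 3× right (reaching K), up to D, 3× left (reaching A) — 8 moves in all.
Check: all required cells visited; 8 ≤ 8 moves.

M -> H -> I -> J -> K -> D -> C -> B -> A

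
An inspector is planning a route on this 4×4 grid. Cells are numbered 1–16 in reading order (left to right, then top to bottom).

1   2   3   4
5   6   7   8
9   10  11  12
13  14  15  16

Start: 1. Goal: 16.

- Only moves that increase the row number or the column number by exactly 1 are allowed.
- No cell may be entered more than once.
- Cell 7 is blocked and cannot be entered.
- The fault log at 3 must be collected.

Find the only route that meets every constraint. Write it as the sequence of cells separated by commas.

Moves only go right or down, so the column and row indices never decrease.
Route from 1: 3× right (reaching 4), 3× down (reaching 16) — 6 moves in all.
Check: all required cells visited.

1, 2, 3, 4, 8, 12, 16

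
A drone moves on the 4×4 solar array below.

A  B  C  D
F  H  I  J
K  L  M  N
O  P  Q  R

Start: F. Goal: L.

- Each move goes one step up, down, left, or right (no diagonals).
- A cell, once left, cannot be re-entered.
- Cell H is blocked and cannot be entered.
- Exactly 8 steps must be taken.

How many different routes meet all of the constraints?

5

Need simple routes of exactly 8 moves from F to L (Manhattan distance 2, so 3 moves are spent on a detour and 3 undoing it).
Enumerating: F A B C I M Q P L | F A B C I J N M L | F A B C D J N M L | F A B C D J I M L | F K O P Q R N M L.
That gives 5 routes.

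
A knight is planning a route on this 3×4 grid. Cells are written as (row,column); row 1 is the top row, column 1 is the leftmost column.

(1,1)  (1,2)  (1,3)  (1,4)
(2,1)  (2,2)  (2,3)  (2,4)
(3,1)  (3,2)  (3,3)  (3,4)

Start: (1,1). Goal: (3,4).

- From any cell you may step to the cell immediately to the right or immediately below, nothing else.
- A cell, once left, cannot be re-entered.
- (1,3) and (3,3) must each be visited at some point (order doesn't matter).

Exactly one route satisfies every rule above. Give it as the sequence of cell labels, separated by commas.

(1,1), (1,2), (1,3), (2,3), (3,3), (3,4)

Moves only go right or down, so the column and row indices never decrease.
Route from (1,1): 2× right (reaching (1,3)), 2× down (reaching (3,3)), right to (3,4) — 5 moves in all.
Check: all required cells visited.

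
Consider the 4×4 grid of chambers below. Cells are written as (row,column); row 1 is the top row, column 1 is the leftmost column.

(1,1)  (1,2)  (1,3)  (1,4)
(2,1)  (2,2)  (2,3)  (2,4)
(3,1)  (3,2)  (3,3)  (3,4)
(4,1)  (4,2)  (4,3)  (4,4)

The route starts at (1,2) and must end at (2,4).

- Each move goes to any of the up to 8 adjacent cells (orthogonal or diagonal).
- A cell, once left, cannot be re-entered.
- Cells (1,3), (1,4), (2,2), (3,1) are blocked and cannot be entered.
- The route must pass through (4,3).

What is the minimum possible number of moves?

5

Any route passes through (4,3) somewhere between (1,2) and (2,4). Summing Chebyshev distances along the two legs ((1,2) → (4,3) → (2,4)) gives a lower bound of 3 + 2 = 5 moves.
A route of 5 moves achieves this: (1,2) → (2,1) → (3,2) → (4,3) → (3,3) → (2,4).
Since 5 matches the lower bound, it is optimal.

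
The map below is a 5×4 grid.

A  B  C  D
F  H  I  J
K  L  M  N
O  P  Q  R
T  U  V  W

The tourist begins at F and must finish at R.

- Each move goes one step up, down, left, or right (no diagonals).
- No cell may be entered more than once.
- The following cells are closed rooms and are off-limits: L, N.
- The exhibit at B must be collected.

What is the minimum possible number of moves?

7

Any route passes through B somewhere between F and R. Summing Manhattan distances along the two legs (F → B → R) gives a lower bound of 2 + 5 = 7 moves.
A route of 7 moves achieves this: F → A → B → H → I → M → Q → R.
Since 7 matches the lower bound, it is optimal.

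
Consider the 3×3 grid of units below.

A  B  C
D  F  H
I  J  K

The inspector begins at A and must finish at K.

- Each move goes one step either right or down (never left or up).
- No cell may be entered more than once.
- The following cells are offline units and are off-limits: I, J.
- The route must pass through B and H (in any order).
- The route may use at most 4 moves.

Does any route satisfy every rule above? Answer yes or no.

yes

One route that works: A → B → F → H → K.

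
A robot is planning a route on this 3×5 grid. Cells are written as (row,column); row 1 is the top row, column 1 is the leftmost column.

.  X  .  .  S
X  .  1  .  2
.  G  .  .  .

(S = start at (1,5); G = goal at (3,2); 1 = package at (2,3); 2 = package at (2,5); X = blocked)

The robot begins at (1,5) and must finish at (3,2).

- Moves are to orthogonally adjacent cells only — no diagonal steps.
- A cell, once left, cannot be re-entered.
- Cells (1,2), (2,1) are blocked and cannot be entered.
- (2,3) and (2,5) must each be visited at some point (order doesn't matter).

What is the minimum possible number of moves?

5

Any route passes through (2,3) and (2,5) in some order between (1,5) and (3,2). Summing Manhattan distances along each leg and taking the cheapest ordering ((1,5) → (2,5) → (2,3) → (3,2)) gives a lower bound of 1 + 2 + 2 = 5 moves.
A route of 5 moves achieves this: (1,5) → (2,5) → (2,4) → (2,3) → (3,3) → (3,2).
Since 5 matches the lower bound, it is optimal.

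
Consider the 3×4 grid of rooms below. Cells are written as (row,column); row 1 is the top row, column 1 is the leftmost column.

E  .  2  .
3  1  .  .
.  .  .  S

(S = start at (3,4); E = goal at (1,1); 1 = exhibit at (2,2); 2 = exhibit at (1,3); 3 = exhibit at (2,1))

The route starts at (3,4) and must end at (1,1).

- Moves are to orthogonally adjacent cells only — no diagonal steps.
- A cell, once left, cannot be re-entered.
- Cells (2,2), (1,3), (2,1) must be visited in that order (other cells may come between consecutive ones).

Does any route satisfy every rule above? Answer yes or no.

Ignoring the required order, 15 revisit-free routes from (3,4) to (1,1) pass through all of (2,2), (1,3), and (2,1); the waypoint orders that occur are (1,3) → (2,2) → (2,1) (12); (2,1) → (2,2) → (1,3) (2); (1,3) → (2,1) → (2,2) (1) — never (2,2) → (1,3) → (2,1).

no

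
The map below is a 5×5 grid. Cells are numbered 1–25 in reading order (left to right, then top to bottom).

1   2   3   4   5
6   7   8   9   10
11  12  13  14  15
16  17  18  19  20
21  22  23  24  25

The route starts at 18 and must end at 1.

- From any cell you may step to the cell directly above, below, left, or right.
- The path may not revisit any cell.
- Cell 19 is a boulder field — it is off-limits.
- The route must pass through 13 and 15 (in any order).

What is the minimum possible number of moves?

9

Any route passes through 13 and 15 in some order between 18 and 1. Summing Manhattan distances along each leg and taking the cheapest ordering (18 → 13 → 15 → 1) gives a lower bound of 1 + 2 + 6 = 9 moves.
A route of 9 moves achieves this: 18 → 13 → 14 → 15 → 10 → 5 → 4 → 3 → 2 → 1.
Since 9 matches the lower bound, it is optimal.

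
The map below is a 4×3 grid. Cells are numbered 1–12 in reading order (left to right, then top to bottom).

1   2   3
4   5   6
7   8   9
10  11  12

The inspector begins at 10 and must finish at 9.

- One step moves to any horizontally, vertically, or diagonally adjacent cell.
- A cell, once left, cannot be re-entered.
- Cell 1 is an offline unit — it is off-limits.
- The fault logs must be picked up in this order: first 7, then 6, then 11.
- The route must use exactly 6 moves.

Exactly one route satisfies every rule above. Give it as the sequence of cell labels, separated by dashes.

10 - 7 - 5 - 6 - 8 - 11 - 9

The waypoints must appear in the order 7, 6, 11, with no cell reused.
Route from 10: up to 7, up-right to 5, right to 6, down-left to 8, down to 11, up-right to 9 — 6 moves in all.
Check: order respected (7 at step 1, 6 at step 3, 11 at step 5); 6 moves as required.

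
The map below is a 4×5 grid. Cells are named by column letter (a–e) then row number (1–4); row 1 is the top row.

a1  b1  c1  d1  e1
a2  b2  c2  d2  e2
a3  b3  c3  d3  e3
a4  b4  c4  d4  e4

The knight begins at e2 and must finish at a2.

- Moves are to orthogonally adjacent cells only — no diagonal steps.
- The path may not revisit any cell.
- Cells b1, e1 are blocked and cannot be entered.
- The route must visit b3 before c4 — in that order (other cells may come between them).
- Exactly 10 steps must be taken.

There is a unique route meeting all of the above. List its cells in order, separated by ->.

The waypoints must appear in the order b3, c4, with no cell reused.
Route from e2: left 3 to b2, down 1 to b3, right 1 to c3, down 1 to c4, left 2 to a4, up 2 to a2 — 10 moves in all.
Check: order respected (b3 at step 4, c4 at step 6); 10 moves as required.

e2 -> d2 -> c2 -> b2 -> b3 -> c3 -> c4 -> b4 -> a4 -> a3 -> a2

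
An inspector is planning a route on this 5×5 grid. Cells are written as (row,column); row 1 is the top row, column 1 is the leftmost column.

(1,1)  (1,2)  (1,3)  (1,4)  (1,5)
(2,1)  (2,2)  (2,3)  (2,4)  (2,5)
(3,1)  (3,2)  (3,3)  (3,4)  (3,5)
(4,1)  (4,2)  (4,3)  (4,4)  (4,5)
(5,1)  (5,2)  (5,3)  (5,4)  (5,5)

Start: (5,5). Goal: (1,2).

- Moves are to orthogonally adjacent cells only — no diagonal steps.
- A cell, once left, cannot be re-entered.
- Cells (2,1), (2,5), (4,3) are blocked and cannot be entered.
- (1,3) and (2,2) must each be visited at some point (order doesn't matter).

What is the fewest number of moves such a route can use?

9

Any route passes through (1,3) and (2,2) in some order between (5,5) and (1,2). Summing Manhattan distances along each leg and taking the cheapest ordering ((5,5) → (2,2) → (1,3) → (1,2)) gives a lower bound of 6 + 2 + 1 = 9 moves.
A route of 9 moves achieves this: (5,5) → (4,5) → (3,5) → (3,4) → (2,4) → (1,4) → (1,3) → (2,3) → (2,2) → (1,2).
Since 9 matches the lower bound, it is optimal.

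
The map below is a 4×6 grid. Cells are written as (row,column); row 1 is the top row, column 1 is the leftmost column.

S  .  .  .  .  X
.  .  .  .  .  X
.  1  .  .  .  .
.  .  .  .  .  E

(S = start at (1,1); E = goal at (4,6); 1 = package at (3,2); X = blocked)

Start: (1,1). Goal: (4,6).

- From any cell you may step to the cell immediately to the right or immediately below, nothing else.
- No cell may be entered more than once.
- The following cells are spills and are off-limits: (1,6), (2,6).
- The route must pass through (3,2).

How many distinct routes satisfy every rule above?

A right/down-only route from (1,1) to (4,6) makes exactly 3 down-moves and 5 right-moves in some order.
With no other constraints that would be C(8,3) = 56 routes.
Split at (3,2) and multiply the segment counts (each segment already excludes blocked cells): (1,1)→(3,2): 3; (3,2)→(4,6): 5; product = 15.
That gives 15 routes.

15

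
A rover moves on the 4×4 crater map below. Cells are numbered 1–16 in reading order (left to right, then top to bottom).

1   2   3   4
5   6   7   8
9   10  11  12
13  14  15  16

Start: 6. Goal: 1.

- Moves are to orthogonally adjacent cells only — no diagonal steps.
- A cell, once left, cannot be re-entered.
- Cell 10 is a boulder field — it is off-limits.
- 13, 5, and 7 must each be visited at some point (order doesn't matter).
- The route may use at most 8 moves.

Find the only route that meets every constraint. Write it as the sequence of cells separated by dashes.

6 - 7 - 11 - 15 - 14 - 13 - 9 - 5 - 1

The 8-move cap with required stops at 13, 5, 7 leaves no slack for detours.
Route from 6: right to 7, 2× down (reaching 15), 2× left (reaching 13), 3× up (reaching 1) — 8 moves in all.
Check: all required cells visited; 8 ≤ 8 moves.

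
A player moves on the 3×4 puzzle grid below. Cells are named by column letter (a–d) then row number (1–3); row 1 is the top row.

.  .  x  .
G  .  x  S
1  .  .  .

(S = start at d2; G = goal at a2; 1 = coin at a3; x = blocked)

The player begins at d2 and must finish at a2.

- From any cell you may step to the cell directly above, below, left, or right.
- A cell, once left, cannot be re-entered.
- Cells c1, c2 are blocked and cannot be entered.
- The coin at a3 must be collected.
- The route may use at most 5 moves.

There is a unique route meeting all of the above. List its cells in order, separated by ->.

The budget equals the shortest possible length, so every move has to be on a shortest route through the required cells.
Route from d2: down to d3, 3× left (reaching a3), up to a2 — 5 moves in all.
Check: all required cells visited; 5 ≤ 5 moves.

d2 -> d3 -> c3 -> b3 -> a3 -> a2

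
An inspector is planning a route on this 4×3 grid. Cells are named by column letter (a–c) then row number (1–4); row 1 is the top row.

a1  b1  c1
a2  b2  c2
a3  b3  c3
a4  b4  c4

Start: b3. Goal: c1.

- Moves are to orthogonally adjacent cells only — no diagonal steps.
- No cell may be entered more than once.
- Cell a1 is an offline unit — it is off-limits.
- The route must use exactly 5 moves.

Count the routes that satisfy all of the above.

Need simple routes of exactly 5 moves from b3 to c1 (Manhattan distance 3, so 1 moves are spent on a detour and 1 undoing it).
Enumerating: b3 b4 c4 c3 c2 c1 | b3 a3 a2 b2 b1 c1 | b3 a3 a2 b2 c2 c1 | b3 c3 c2 b2 b1 c1.
That gives 4 routes.

4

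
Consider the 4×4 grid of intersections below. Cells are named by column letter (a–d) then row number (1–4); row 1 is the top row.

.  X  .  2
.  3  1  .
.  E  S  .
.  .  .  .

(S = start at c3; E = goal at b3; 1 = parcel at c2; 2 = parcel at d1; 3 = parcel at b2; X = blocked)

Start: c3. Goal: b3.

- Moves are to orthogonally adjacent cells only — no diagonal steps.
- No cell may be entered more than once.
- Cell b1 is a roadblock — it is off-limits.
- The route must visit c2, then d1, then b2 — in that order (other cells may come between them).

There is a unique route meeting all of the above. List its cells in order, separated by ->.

c3 -> c2 -> c1 -> d1 -> d2 -> d3 -> d4 -> c4 -> b4 -> a4 -> a3 -> a2 -> b2 -> b3

The waypoints must appear in the order c2, d1, b2, with no cell reused.
Route from c3: up 2 to c1, right 1 to d1, down 3 to d4, left 3 to a4, up 2 to a2, right 1 to b2, down 1 to b3 — 13 moves in all.
Check: order respected (1 at step 1, 2 at step 3, 3 at step 12).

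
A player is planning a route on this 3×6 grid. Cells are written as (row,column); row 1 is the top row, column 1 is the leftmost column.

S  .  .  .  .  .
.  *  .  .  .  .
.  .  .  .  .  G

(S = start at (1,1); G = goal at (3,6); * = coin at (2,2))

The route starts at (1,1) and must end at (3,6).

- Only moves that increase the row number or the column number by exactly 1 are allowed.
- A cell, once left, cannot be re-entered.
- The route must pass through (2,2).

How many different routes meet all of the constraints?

10

A right/down-only route from (1,1) to (3,6) makes exactly 2 down-moves and 5 right-moves in some order.
With no other constraints that would be C(7,2) = 21 routes.
Split at (2,2) and multiply the segment counts: (1,1)→(2,2): 2; (2,2)→(3,6): 5; product = 10.
That gives 10 routes.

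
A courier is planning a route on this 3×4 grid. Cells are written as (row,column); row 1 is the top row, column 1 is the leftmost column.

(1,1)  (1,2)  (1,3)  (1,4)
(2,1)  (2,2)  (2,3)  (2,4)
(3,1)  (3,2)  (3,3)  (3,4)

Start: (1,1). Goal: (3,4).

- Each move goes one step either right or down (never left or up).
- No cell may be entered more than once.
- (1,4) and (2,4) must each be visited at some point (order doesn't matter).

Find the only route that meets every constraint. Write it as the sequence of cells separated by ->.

Moves only go right or down, so the column and row indices never decrease.
Route from (1,1): 3× right (reaching (1,4)), 2× down (reaching (3,4)) — 5 moves in all.
Check: all required cells visited.

(1,1) -> (1,2) -> (1,3) -> (1,4) -> (2,4) -> (3,4)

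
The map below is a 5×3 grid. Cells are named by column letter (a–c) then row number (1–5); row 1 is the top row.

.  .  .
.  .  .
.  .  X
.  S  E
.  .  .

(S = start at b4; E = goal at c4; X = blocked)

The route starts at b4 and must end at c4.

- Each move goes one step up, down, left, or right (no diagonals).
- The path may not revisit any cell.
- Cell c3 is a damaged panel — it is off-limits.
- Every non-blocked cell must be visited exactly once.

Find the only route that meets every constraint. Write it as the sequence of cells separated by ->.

b4 -> b3 -> b2 -> c2 -> c1 -> b1 -> a1 -> a2 -> a3 -> a4 -> a5 -> b5 -> c5 -> c4

Need to visit all 14 open cells exactly once, starting at b4 and ending at c4.
Cell c2 has only two open neighbours (c1 and b2), so the path must pass straight through it: one of those is the cell it's entered from and the other is where it exits.
Route from b4: up 2 to b2, right 1 to c2, up 1 to c1, left 2 to a1, down 4 to a5, right 2 to c5, up 1 to c4 — 13 moves in all.
Check: all 14 open cells covered.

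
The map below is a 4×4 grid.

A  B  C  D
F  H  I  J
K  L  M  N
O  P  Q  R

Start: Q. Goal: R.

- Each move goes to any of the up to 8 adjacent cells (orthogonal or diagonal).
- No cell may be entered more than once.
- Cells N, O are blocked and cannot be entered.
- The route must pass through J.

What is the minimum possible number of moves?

5

Any route passes through J somewhere between Q and R. Summing Chebyshev distances along the two legs (Q → J → R) gives a lower bound of 2 + 2 = 4 moves.
The shortest route satisfying every rule uses 5 moves: Q → L → I → J → M → R.
The no-revisit rule (legs can't share cells) pushes the minimum above the 4-move bound; an exhaustive check rules out every length from 4 to 4, leaving 5 as the minimum.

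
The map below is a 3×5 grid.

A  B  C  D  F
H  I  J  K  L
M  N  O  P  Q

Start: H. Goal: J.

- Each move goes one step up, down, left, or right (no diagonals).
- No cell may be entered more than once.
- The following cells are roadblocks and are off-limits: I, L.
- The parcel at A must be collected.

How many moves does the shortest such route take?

4

Any route passes through A somewhere between H and J. Summing Manhattan distances along the two legs (H → A → J) gives a lower bound of 1 + 3 = 4 moves.
A route of 4 moves achieves this: H → A → B → C → J.
Since 4 matches the lower bound, it is optimal.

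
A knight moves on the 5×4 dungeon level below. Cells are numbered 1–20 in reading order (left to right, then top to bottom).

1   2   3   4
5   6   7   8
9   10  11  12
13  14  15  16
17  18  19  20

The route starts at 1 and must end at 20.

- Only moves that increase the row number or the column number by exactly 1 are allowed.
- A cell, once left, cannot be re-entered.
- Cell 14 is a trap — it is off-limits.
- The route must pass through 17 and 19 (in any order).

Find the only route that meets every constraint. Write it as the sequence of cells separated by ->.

1 -> 5 -> 9 -> 13 -> 17 -> 18 -> 19 -> 20

Moves only go right or down, so the column and row indices never decrease.
Route from 1: 4× down (reaching 17), 3× right (reaching 20) — 7 moves in all.
Check: all required cells visited.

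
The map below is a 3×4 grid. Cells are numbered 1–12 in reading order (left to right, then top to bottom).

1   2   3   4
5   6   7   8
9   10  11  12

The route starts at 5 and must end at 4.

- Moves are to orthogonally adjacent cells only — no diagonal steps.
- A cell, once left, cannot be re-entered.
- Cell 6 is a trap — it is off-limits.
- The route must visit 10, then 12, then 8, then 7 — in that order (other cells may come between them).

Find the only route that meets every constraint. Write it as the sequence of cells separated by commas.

5, 9, 10, 11, 12, 8, 7, 3, 4

The waypoints must appear in the order 10, 12, 8, 7, with no cell reused.
Route from 5: down 1 to 9, right 3 to 12, up 1 to 8, left 1 to 7, up 1 to 3, right 1 to 4 — 8 moves in all.
Check: order respected (10 at step 2, 12 at step 4, 8 at step 5, 7 at step 6).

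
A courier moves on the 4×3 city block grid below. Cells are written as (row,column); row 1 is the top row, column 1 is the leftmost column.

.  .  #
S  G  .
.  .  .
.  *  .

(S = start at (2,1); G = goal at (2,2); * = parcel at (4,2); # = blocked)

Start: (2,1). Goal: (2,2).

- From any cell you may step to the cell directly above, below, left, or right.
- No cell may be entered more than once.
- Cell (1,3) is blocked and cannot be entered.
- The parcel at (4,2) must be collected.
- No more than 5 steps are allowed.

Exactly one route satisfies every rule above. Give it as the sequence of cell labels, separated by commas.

(2,1), (3,1), (4,1), (4,2), (3,2), (2,2)

The 5-move cap with required stops at (4,2) leaves no slack for detours.
Route from (2,1): 2× down (reaching (4,1)), right to (4,2), 2× up (reaching (2,2)) — 5 moves in all.
Check: all required cells visited; 5 ≤ 5 moves.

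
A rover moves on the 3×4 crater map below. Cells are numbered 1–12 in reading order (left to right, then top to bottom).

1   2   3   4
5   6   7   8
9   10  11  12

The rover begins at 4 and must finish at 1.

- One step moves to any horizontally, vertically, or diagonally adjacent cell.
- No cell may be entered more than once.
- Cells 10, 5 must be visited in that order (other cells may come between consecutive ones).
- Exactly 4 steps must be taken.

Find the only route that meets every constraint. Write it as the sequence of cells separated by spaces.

The waypoints must appear in the order 10, 5, with no cell reused.
Route from 4: 2× down-left (reaching 10), up-left to 5, up to 1 — 4 moves in all.
Check: order respected (10 at step 2, 5 at step 3); 4 moves as required.

4 7 10 5 1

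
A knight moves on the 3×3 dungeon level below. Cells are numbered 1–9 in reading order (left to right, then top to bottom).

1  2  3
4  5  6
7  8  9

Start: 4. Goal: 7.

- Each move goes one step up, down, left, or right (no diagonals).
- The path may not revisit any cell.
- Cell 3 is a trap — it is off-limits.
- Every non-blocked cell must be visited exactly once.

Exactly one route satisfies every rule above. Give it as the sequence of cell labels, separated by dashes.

4 - 1 - 2 - 5 - 6 - 9 - 8 - 7

Need to visit all 8 open cells exactly once, starting at 4 and ending at 7.
Route from 4: up to 1, right to 2, down to 5, right to 6, down to 9, 2× left (reaching 7) — 7 moves in all.
Check: all 8 open cells covered.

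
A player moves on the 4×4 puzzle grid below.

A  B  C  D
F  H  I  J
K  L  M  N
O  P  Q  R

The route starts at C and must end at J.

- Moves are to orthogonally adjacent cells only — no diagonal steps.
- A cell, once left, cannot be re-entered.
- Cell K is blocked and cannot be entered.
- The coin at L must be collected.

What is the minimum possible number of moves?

Any route passes through L somewhere between C and J. Summing Manhattan distances along the two legs (C → L → J) gives a lower bound of 3 + 3 = 6 moves.
A route of 6 moves achieves this: C → I → H → L → M → N → J.
Since 6 matches the lower bound, it is optimal.

6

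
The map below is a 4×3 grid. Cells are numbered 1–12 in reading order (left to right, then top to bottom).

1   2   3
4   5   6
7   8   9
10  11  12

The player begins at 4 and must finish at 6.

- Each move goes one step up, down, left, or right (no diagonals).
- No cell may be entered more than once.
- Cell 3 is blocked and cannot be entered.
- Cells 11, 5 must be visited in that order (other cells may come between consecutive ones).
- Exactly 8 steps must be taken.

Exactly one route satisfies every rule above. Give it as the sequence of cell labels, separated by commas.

The waypoints must appear in the order 11, 5, with no cell reused.
Route from 4: 2× down (reaching 10), 2× right (reaching 12), up to 9, left to 8, up to 5, right to 6 — 8 moves in all.
Check: order respected (11 at step 3, 5 at step 7); 8 moves as required.

4, 7, 10, 11, 12, 9, 8, 5, 6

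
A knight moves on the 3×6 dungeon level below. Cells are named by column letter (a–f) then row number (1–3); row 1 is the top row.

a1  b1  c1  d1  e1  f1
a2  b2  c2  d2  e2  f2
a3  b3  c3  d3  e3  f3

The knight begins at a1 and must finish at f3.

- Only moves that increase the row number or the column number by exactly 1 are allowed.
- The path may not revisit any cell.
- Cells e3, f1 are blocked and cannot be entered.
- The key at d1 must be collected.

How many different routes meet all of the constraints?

2

A right/down-only route from a1 to f3 makes exactly 2 down-moves and 5 right-moves in some order.
With no other constraints that would be C(7,2) = 21 routes.
Split at d1 and multiply the segment counts (each segment already excludes blocked cells): a1→d1: 1; d1→f3: 2; product = 2.
That gives 2 routes.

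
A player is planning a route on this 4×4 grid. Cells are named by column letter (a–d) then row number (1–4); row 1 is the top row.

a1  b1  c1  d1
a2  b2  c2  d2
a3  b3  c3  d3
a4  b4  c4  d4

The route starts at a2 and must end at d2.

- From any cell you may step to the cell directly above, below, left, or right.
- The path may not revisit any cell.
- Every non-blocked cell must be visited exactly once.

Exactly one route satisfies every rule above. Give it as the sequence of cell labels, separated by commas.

Need to visit all 16 open cells exactly once, starting at a2 and ending at d2.
Cell d1 has only two open neighbours (d2 and c1), so the path must pass straight through it: one of those is the cell it's entered from and the other is where it exits.
Route from a2: up to a1, right to b1, 2× down (reaching b3), left to a3, down to a4, 3× right (reaching d4), up to d3, left to c3, 2× up (reaching c1), right to d1, down to d2 — 15 moves in all.
Check: all 16 open cells covered.

a2, a1, b1, b2, b3, a3, a4, b4, c4, d4, d3, c3, c2, c1, d1, d2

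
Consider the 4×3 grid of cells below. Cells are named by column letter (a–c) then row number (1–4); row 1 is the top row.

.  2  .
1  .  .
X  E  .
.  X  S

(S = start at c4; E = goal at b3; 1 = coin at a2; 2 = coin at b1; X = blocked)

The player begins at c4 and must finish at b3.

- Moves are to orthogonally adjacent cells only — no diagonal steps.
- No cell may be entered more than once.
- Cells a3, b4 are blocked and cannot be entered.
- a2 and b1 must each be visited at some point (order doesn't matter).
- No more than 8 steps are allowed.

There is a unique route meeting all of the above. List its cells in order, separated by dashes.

c4 - c3 - c2 - c1 - b1 - a1 - a2 - b2 - b3

Any route must reach a2 and b1 and still end at b3 within 8 moves, so the order of the required stops is forced.
Route from c4: up 3 to c1, left 2 to a1, down 1 to a2, right 1 to b2, down 1 to b3 — 8 moves in all.
Check: all required cells visited; 8 ≤ 8 moves.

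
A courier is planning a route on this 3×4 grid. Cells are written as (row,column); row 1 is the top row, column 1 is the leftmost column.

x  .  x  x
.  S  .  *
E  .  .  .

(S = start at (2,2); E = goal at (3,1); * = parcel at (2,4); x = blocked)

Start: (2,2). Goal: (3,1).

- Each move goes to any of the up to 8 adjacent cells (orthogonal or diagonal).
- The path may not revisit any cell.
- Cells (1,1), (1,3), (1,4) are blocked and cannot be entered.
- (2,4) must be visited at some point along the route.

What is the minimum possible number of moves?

5

Any route passes through (2,4) somewhere between (2,2) and (3,1). Summing Chebyshev distances along the two legs ((2,2) → (2,4) → (3,1)) gives a lower bound of 2 + 3 = 5 moves.
A route of 5 moves achieves this: (2,2) → (2,3) → (2,4) → (3,3) → (3,2) → (3,1).
Since 5 matches the lower bound, it is optimal.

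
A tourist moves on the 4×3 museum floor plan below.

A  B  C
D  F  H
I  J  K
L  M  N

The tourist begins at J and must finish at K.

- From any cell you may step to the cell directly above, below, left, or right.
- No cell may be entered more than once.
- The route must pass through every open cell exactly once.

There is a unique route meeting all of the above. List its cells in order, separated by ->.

J -> F -> H -> C -> B -> A -> D -> I -> L -> M -> N -> K

Need to visit all 12 open cells exactly once, starting at J and ending at K.
Cell C has only two open neighbours (H and B), so the path must pass straight through it: one of those is the cell it's entered from and the other is where it exits.
Route from J: up to F, right to H, up to C, 2× left (reaching A), 3× down (reaching L), 2× right (reaching N), up to K — 11 moves in all.
Check: all 12 open cells covered.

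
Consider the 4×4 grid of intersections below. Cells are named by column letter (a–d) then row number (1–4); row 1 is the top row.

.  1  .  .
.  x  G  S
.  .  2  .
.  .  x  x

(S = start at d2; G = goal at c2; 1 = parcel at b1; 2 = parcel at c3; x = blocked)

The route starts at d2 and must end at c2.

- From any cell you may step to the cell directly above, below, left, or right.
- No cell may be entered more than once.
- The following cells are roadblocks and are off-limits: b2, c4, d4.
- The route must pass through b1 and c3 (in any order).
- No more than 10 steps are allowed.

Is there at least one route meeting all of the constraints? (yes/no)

One route that works: d2 → d1 → c1 → b1 → a1 → a2 → a3 → b3 → c3 → c2.

yes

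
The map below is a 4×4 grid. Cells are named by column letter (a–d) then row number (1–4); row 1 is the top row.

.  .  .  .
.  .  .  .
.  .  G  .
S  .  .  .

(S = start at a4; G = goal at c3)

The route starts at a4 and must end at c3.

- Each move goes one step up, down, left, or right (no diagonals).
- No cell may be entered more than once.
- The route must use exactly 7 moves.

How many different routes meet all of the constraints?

Need simple routes of exactly 7 moves from a4 to c3 (Manhattan distance 3, so 2 moves are spent on a detour and 2 undoing it).
Branch systematically from the start, pruning whenever the remaining move budget drops below the Manhattan distance to c3 or differs from it in parity. Grouping the completions by first move — via a3: 9; via b4: 4 — and summing: 9 + 4 = 13.
That gives 13 routes.

13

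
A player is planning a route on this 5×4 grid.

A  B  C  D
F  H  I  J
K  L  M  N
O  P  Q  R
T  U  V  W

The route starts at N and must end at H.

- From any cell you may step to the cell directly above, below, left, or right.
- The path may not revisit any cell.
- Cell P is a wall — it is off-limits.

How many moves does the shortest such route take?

The Manhattan distance from N to H is |3−2| + |4−2| = 3, so at least 3 moves are needed.
A route of 3 moves achieves this: N → J → I → H.
Since 3 matches the lower bound, it is optimal.

3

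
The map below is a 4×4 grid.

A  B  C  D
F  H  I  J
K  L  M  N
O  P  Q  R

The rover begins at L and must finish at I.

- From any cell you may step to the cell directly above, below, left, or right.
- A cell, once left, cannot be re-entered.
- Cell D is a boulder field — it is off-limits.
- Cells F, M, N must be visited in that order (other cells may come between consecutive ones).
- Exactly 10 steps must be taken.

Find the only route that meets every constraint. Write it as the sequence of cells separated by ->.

L -> H -> F -> K -> O -> P -> Q -> M -> N -> J -> I

The waypoints must appear in the order F, M, N, with no cell reused.
Route from L: up to H, left to F, 2× down (reaching O), 2× right (reaching Q), up to M, right to N, up to J, left to I — 10 moves in all.
Check: order respected (F at step 2, M at step 7, N at step 8); 10 moves as required.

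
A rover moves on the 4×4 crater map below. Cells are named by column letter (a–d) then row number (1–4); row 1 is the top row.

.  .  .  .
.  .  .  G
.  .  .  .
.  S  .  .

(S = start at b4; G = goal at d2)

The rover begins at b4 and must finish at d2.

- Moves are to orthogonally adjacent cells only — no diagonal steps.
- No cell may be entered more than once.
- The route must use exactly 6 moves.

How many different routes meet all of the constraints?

Need simple routes of exactly 6 moves from b4 to d2 (Manhattan distance 4, so 1 moves are spent on a detour and 1 undoing it).
Branch systematically from the start, pruning whenever the remaining move budget drops below the Manhattan distance to d2 or differs from it in parity. Grouping the completions by first move — via b3: 7; via a4: 4; via c4: 3 — and summing: 7 + 4 + 3 = 14.
That gives 14 routes.

14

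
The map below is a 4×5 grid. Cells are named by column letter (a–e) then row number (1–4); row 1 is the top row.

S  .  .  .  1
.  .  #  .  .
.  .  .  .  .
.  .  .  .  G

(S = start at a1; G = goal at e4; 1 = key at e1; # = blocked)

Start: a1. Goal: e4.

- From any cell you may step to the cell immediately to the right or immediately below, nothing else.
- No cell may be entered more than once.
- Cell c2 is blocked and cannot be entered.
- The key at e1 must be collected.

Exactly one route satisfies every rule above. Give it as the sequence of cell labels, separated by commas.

a1, b1, c1, d1, e1, e2, e3, e4

Moves only go right or down, so the column and row indices never decrease.
Route from a1: right 4 to e1, down 3 to e4 — 7 moves in all.
Check: all required cells visited.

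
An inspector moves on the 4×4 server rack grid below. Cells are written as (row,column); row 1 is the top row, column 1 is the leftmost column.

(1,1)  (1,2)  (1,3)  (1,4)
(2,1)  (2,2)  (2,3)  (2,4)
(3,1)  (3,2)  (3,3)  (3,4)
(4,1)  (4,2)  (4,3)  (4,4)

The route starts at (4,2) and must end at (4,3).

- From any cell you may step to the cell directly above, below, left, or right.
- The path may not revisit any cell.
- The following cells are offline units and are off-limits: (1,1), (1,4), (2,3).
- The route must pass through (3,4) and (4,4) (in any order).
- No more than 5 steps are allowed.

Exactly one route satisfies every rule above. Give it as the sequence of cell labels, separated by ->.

The 5-move cap with required stops at (3,4), (4,4) leaves no slack for detours.
Route from (4,2): up 1 to (3,2), right 2 to (3,4), down 1 to (4,4), left 1 to (4,3) — 5 moves in all.
Check: all required cells visited; 5 ≤ 5 moves.

(4,2) -> (3,2) -> (3,3) -> (3,4) -> (4,4) -> (4,3)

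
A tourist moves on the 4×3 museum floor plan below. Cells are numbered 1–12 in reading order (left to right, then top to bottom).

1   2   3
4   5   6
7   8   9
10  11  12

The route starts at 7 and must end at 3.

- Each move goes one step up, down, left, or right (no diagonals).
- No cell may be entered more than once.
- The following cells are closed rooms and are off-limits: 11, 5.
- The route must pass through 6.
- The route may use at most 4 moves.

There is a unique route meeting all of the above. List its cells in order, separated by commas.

The 4-move cap with required stops at 6 leaves no slack for detours.
Route from 7: right 2 to 9, up 2 to 3 — 4 moves in all.
Check: all required cells visited; 4 ≤ 4 moves.

7, 8, 9, 6, 3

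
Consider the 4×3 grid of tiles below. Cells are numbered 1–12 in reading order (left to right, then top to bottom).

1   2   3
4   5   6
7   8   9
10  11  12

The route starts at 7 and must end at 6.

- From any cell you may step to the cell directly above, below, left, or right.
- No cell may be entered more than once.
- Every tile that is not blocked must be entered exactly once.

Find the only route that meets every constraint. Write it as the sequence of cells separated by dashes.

Need to visit all 12 open cells exactly once, starting at 7 and ending at 6.
Cell 12 has only two open neighbours (9 and 11), so the path must pass straight through it: one of those is the cell it's entered from and the other is where it exits.
Route from 7: down 1 to 10, right 2 to 12, up 1 to 9, left 1 to 8, up 1 to 5, left 1 to 4, up 1 to 1, right 2 to 3, down 1 to 6 — 11 moves in all.
Check: all 12 open cells covered.

7 - 10 - 11 - 12 - 9 - 8 - 5 - 4 - 1 - 2 - 3 - 6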